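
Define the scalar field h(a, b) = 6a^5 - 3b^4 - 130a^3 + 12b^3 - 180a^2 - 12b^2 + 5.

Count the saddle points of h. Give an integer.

6

h separates as a function of a plus a function of b, so ∇h=0 decouples.
∂h/∂a = 30a(a - 4)(a + 1)(a + 3) = 0 at a ∈ {-3, -1, 0, 4}; ∂h/∂b = -12b(b - 2)(b - 1) = 0 at b ∈ {0, 1, 2}.
The Hessian is diagonal: diag(h_aa, h_bb). Second derivatives: h_aa(-3)=-1260, h_aa(-1)=300, h_aa(0)=-360, h_aa(4)=4200; h_bb(0)=-24, h_bb(1)=12, h_bb(2)=-24.
Saddle points occur where the two diagonal entries have opposite signs: (-3, 1), (-1, 0), (-1, 2), (0, 1), (4, 0), (4, 2). Count: 6.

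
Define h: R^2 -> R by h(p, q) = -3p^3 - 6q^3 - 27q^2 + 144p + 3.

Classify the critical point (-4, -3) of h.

local minimum

The mixed partial ∂²h/∂p∂q is 0, so the Hessian at any point is diag(h_pp, h_qq) = diag(-18p, -18(2q + 3)).
At (-4, -3): H = diag(72, 54).
Both eigenvalues are positive, so H is positive definite: a local minimum.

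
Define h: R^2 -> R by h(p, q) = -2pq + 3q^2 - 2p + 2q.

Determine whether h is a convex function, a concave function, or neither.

neither

h is quadratic, so its Hessian is the constant matrix H = [[0, -2], [-2, 6]].
det(H) = -4, tr(H) = 6.
det(H) < 0, so H is indefinite: neither convex nor concave.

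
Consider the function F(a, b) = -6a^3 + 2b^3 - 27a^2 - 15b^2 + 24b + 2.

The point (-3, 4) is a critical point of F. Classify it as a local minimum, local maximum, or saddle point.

local minimum

The mixed partial ∂²F/∂a∂b is 0, so the Hessian at any point is diag(F_aa, F_bb) = diag(-18(2a + 3), 6(2b - 5)).
At (-3, 4): H = diag(54, 18).
Both eigenvalues are positive, so H is positive definite: a local minimum.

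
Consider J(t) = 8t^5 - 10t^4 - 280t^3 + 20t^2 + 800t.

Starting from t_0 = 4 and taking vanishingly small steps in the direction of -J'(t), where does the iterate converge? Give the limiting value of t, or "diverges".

J'(t) = 40(t - 5)(t - 1)(t + 1)(t + 4), so J'(4) = -4800.
Gradient descent moves in the -J' direction, i.e. t is increasing.
The nearest critical point in that direction is t = 5, where J'' = 8640 > 0 (a local minimum). The iterate converges there.

5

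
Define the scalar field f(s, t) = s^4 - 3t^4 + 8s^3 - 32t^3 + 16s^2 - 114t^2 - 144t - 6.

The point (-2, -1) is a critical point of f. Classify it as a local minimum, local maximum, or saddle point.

The mixed partial ∂²f/∂s∂t is 0, so the Hessian at any point is diag(f_ss, f_tt) = diag(4(3s^2 + 12s + 8), -12(3t^2 + 16t + 19)).
At (-2, -1): H = diag(-16, -72).
Both eigenvalues are negative, so H is negative definite: a local maximum.

local maximum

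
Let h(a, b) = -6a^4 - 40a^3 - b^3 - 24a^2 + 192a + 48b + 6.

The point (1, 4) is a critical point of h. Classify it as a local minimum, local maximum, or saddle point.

The mixed partial ∂²h/∂a∂b is 0, so the Hessian at any point is diag(h_aa, h_bb) = diag(-24(3a^2 + 10a + 2), -6b).
At (1, 4): H = diag(-360, -24).
Both eigenvalues are negative, so H is negative definite: a local maximum.

local maximum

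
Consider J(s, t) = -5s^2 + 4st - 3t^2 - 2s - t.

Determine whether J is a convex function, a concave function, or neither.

J is quadratic, so its Hessian is the constant matrix H = [[-10, 4], [4, -6]].
det(H) = 44, tr(H) = -16.
det(H) > 0 and tr(H) < 0, so H is negative definite everywhere: concave.

concave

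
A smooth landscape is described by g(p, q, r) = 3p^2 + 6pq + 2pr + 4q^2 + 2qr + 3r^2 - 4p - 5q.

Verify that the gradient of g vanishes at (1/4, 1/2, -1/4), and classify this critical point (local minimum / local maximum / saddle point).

∇g = (6p + 6q + 2r - 4, 6p + 8q + 2r - 5, 2p + 2q + 6r); substituting (1/4, 1/2, -1/4) gives ∇g = (0, 0, 0), so (1/4, 1/2, -1/4) is indeed a critical point.
The Hessian is constant: H = [[6, 6, 2], [6, 8, 2], [2, 2, 6]].
Leading principal minors: Δ₁ = 6, Δ₂ = 12, Δ₃ = 64.
All leading minors are positive, so H is positive definite: a local minimum.

local minimum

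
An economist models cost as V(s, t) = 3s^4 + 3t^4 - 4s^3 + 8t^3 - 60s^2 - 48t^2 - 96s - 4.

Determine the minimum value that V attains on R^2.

V(s,t) separates as P(s) + Q(t) − 4, so its minimum is min P + min Q − 4.
P'(s) = 12(s - 4)(s + 1)(s + 2) vanishes at s ∈ {-2, -1, 4}; Q'(t) = 12t(t - 2)(t + 4) vanishes at t ∈ {-4, 0, 2}.
Local minima of P (where P''>0): P(-2)=32, P(4)=-832. Local minima of Q: Q(-4)=-512, Q(2)=-80.
So the global minimum of V is P(4) + Q(-4) − 4 = -832 − 512 − 4 = -1348, attained at (4, -4).

-1348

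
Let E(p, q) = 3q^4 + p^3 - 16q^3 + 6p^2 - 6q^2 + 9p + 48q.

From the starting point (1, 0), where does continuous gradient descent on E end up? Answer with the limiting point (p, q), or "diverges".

(-1, -1)

E is separable, so gradient descent decouples: p follows -∂E/∂p, q follows -∂E/∂q.
∂E/∂p = 3(p + 1)(p + 3); at p=1 this is 24, so p decreases.
∂E/∂q = 12(q - 4)(q - 1)(q + 1); at q=0 this is 48, so q decreases.
p converges to its nearest critical value -1 (a local min of the p-part); q converges to -1. The iterate converges to (-1, -1).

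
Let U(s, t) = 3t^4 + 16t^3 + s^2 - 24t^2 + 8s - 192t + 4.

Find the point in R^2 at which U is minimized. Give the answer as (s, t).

U(s,t) separates as P(s) + Q(t) + 4, so its minimum is min P + min Q + 4.
P'(s) = 2s + 8 vanishes at s ∈ {-4}; Q'(t) = 12(t - 2)(t + 2)(t + 4) vanishes at t ∈ {-4, -2, 2}.
Local minima of P (where P''>0): P(-4)=-16. Local minima of Q: Q(-4)=128, Q(2)=-304.
So the global minimum of U is P(-4) + Q(2) + 4 = -16 − 304 + 4 = -316, attained at (-4, 2).

(-4, 2)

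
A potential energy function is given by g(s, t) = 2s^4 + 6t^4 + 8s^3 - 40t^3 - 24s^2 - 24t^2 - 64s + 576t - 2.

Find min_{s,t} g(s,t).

g(s,t) separates as P(s) + Q(t) − 2, so its minimum is min P + min Q − 2.
P'(s) = 8(s - 2)(s + 1)(s + 4) vanishes at s ∈ {-4, -1, 2}; Q'(t) = 24(t - 4)(t - 3)(t + 2) vanishes at t ∈ {-2, 3, 4}.
Local minima of P (where P''>0): P(-4)=-128, P(2)=-128. Local minima of Q: Q(-2)=-832, Q(4)=896.
So the global minimum of g is P(-4) + Q(-2) − 2 = -128 − 832 − 2 = -962, attained at (-4, -2).

-962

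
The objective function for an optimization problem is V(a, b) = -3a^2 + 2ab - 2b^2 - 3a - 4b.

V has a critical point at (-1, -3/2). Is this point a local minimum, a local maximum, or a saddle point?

The Hessian of V is constant: H = [[-6, 2], [2, -4]].
det(H) = (-6)·(-4) − 2² = 20.
det(H) > 0 and tr(H) = -10 < 0, so H is negative definite and the point is a local maximum.

local maximum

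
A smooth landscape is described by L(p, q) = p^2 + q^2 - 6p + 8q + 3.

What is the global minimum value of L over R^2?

L(p,q) separates as A(p) + B(q) + 3, so its minimum is min A + min B + 3.
A'(p) = 2p - 6 vanishes at p ∈ {3}; B'(q) = 2q + 8 vanishes at q ∈ {-4}.
Local minima of A (where A''>0): A(3)=-9. Local minima of B: B(-4)=-16.
So the global minimum of L is A(3) + B(-4) + 3 = -9 − 16 + 3 = -22, attained at (3, -4).

-22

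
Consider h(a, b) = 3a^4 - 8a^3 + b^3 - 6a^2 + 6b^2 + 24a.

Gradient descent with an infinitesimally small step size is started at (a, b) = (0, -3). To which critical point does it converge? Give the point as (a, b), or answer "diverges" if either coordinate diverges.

h is separable, so gradient descent decouples: a follows -∂h/∂a, b follows -∂h/∂b.
∂h/∂a = 12(a - 2)(a - 1)(a + 1); at a=0 this is 24, so a decreases.
∂h/∂b = 3b(b + 4); at b=-3 this is -9, so b increases.
a converges to its nearest critical value -1 (a local min of the a-part); b converges to 0. The iterate converges to (-1, 0).

(-1, 0)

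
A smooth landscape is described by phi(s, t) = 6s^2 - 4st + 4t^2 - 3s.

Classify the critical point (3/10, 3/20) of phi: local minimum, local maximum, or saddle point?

The Hessian of phi is constant: H = [[12, -4], [-4, 8]].
det(H) = 12·8 − (-4)² = 80.
det(H) > 0 and tr(H) = 20 > 0, so H is positive definite and the point is a local minimum.

local minimum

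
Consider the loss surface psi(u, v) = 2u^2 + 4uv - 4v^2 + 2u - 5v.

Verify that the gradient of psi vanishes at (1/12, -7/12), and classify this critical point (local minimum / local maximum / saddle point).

∇psi = (4u + 4v + 2, 4u - 8v - 5); substituting (1/12, -7/12) gives ∇psi = (0, 0), so (1/12, -7/12) is indeed a critical point.
The Hessian of psi is constant: H = [[4, 4], [4, -8]].
det(H) = 4·(-8) − 4² = -48.
Since det(H) < 0, H is indefinite and the critical point is a saddle point.

saddle point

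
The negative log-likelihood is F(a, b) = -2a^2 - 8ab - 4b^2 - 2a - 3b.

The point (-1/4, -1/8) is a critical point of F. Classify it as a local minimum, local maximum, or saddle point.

The Hessian of F is constant: H = [[-4, -8], [-8, -8]].
det(H) = (-4)·(-8) − (-8)² = -32.
Since det(H) < 0, H is indefinite and the critical point is a saddle point.

saddle point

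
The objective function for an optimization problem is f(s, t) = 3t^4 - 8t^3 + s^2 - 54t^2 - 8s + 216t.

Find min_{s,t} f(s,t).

f(s,t) separates as P(s) + Q(t), so its minimum is min P + min Q.
P'(s) = 2s - 8 vanishes at s ∈ {4}; Q'(t) = 12(t - 3)(t - 2)(t + 3) vanishes at t ∈ {-3, 2, 3}.
Local minima of P (where P''>0): P(4)=-16. Local minima of Q: Q(-3)=-675, Q(3)=189.
So the global minimum of f is P(4) + Q(-3) = -16 − 675 = -691, attained at (4, -3).

-691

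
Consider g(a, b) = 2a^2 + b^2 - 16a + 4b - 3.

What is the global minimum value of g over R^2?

g(a,b) separates as P(a) + Q(b) − 3, so its minimum is min P + min Q − 3.
P'(a) = 4a - 16 vanishes at a ∈ {4}; Q'(b) = 2b + 4 vanishes at b ∈ {-2}.
Local minima of P (where P''>0): P(4)=-32. Local minima of Q: Q(-2)=-4.
So the global minimum of g is P(4) + Q(-2) − 3 = -32 − 4 − 3 = -39, attained at (4, -2).

-39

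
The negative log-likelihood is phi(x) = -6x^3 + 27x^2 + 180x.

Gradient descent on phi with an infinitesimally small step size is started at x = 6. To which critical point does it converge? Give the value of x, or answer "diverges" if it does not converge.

phi'(x) = -18(x - 5)(x + 2), so phi'(6) = -144.
Gradient descent moves in the -phi' direction, i.e. x is increasing.
There is no critical point above x=6, and phi' keeps the same sign, so the iterate runs off to +∞.

diverges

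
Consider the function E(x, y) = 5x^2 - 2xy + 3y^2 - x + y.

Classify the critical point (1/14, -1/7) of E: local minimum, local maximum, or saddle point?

The Hessian of E is constant: H = [[10, -2], [-2, 6]].
det(H) = 10·6 − (-2)² = 56.
det(H) > 0 and tr(H) = 16 > 0, so H is positive definite and the point is a local minimum.

local minimum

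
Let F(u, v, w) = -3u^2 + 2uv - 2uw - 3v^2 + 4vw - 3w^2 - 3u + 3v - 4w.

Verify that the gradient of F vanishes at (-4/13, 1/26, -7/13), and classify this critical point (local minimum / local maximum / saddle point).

∇F = (-6u + 2v - 2w - 3, 2u - 6v + 4w + 3, -2u + 4v - 6w - 4); substituting (-4/13, 1/26, -7/13) gives ∇F = (0, 0, 0), so (-4/13, 1/26, -7/13) is indeed a critical point.
The Hessian is constant: H = [[-6, 2, -2], [2, -6, 4], [-2, 4, -6]].
Leading principal minors: Δ₁ = -6, Δ₂ = 32, Δ₃ = -104.
The minors alternate sign starting negative (−, +, −), so H is negative definite: a local maximum.

local maximum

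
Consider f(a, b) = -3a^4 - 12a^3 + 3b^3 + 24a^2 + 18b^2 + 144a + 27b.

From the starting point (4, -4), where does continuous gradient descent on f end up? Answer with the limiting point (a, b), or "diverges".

f is separable, so gradient descent decouples: a follows -∂f/∂a, b follows -∂f/∂b.
∂f/∂a = -12(a - 2)(a + 2)(a + 3); at a=4 this is -1008, so a increases.
∂f/∂b = 9(b + 1)(b + 3); at b=-4 this is 27, so b decreases.
The a-coordinate has no critical point in that direction and runs off to infinity.

diverges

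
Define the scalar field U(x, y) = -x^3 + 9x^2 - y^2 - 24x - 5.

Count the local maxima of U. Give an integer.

U separates as a function of x plus a function of y, so ∇U=0 decouples.
∂U/∂x = -3(x - 4)(x - 2) = 0 at x ∈ {2, 4}; ∂U/∂y = -2y = 0 at y ∈ {0}.
The Hessian is diagonal: diag(U_xx, U_yy). Second derivatives: U_xx(2)=6, U_xx(4)=-6; U_yy(0)=-2.
Local maxima occur where both diagonal entries negative: (4, 0). Count: 1.

1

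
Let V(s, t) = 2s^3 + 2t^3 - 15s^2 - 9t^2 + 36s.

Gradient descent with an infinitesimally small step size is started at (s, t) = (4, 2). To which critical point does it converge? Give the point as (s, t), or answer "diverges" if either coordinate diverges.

(3, 3)

V is separable, so gradient descent decouples: s follows -∂V/∂s, t follows -∂V/∂t.
∂V/∂s = 6(s - 3)(s - 2); at s=4 this is 12, so s decreases.
∂V/∂t = 6t(t - 3); at t=2 this is -12, so t increases.
s converges to its nearest critical value 3 (a local min of the s-part); t converges to 3. The iterate converges to (3, 3).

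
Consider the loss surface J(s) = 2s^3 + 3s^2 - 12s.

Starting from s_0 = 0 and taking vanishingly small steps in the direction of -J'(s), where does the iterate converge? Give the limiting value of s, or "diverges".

J'(s) = 6(s - 1)(s + 2), so J'(0) = -12.
Gradient descent moves in the -J' direction, i.e. s is increasing.
The nearest critical point in that direction is s = 1, where J'' = 18 > 0 (a local minimum). The iterate converges there.

1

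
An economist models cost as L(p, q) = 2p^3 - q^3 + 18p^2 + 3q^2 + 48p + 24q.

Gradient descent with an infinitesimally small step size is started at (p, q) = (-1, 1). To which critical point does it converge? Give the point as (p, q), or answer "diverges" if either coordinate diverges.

L is separable, so gradient descent decouples: p follows -∂L/∂p, q follows -∂L/∂q.
∂L/∂p = 6(p + 2)(p + 4); at p=-1 this is 18, so p decreases.
∂L/∂q = -3(q - 4)(q + 2); at q=1 this is 27, so q decreases.
p converges to its nearest critical value -2 (a local min of the p-part); q converges to -2. The iterate converges to (-2, -2).

(-2, -2)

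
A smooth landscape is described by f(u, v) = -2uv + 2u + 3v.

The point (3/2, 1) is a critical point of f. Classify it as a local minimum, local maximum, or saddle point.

The Hessian of f is constant: H = [[0, -2], [-2, 0]].
det(H) = 0·0 − (-2)² = -4.
Since det(H) < 0, H is indefinite and the critical point is a saddle point.

saddle point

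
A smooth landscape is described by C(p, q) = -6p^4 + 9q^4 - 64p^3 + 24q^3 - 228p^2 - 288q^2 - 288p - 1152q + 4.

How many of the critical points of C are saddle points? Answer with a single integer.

C separates as a function of p plus a function of q, so ∇C=0 decouples.
∂C/∂p = -24(p + 1)(p + 3)(p + 4) = 0 at p ∈ {-4, -3, -1}; ∂C/∂q = 36(q - 4)(q + 2)(q + 4) = 0 at q ∈ {-4, -2, 4}.
The Hessian is diagonal: diag(C_pp, C_qq). Second derivatives: C_pp(-4)=-72, C_pp(-3)=48, C_pp(-1)=-144; C_qq(-4)=576, C_qq(-2)=-432, C_qq(4)=1728.
Saddle points occur where the two diagonal entries have opposite signs: (-4, -4), (-4, 4), (-3, -2), (-1, -4), (-1, 4). Count: 5.

5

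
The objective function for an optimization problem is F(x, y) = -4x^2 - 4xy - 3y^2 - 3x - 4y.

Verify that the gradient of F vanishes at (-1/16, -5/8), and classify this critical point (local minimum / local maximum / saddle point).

∇F = (-8x - 4y - 3, -4x - 6y - 4); substituting (-1/16, -5/8) gives ∇F = (0, 0), so (-1/16, -5/8) is indeed a critical point.
The Hessian of F is constant: H = [[-8, -4], [-4, -6]].
det(H) = (-8)·(-6) − (-4)² = 32.
det(H) > 0 and tr(H) = -14 < 0, so H is negative definite and the point is a local maximum.

local maximum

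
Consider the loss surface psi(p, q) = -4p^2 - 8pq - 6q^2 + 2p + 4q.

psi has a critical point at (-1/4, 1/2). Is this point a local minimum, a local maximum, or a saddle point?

The Hessian of psi is constant: H = [[-8, -8], [-8, -12]].
det(H) = (-8)·(-12) − (-8)² = 32.
det(H) > 0 and tr(H) = -20 < 0, so H is negative definite and the point is a local maximum.

local maximum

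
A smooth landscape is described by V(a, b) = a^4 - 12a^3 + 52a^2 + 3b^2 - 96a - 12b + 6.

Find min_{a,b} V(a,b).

V(a,b) separates as P(a) + Q(b) + 6, so its minimum is min P + min Q + 6.
P'(a) = 4(a - 4)(a - 3)(a - 2) vanishes at a ∈ {2, 3, 4}; Q'(b) = 6b - 12 vanishes at b ∈ {2}.
Local minima of P (where P''>0): P(2)=-64, P(4)=-64. Local minima of Q: Q(2)=-12.
So the global minimum of V is P(2) + Q(2) + 6 = -64 − 12 + 6 = -70, attained at (2, 2).

-70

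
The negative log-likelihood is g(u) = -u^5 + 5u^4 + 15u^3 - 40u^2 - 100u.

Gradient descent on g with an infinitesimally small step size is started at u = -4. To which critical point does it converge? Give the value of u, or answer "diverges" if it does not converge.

g'(u) = -5(u - 5)(u - 2)(u + 1)(u + 2), so g'(-4) = -1620.
Gradient descent moves in the -g' direction, i.e. u is increasing.
The nearest critical point in that direction is u = -2, where g'' = 140 > 0 (a local minimum). The iterate converges there.

-2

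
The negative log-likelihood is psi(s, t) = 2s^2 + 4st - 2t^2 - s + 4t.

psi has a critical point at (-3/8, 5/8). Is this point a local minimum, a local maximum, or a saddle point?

The Hessian of psi is constant: H = [[4, 4], [4, -4]].
det(H) = 4·(-4) − 4² = -32.
Since det(H) < 0, H is indefinite and the critical point is a saddle point.

saddle point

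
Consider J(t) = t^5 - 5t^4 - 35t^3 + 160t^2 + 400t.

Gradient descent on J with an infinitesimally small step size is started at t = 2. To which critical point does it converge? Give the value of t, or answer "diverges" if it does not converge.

-1

J'(t) = 5(t - 5)(t - 4)(t + 1)(t + 4), so J'(2) = 540.
Gradient descent moves in the -J' direction, i.e. t is decreasing.
The nearest critical point in that direction is t = -1, where J'' = 450 > 0 (a local minimum). The iterate converges there.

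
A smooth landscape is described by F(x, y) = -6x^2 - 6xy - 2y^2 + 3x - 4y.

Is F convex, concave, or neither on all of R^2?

F is quadratic, so its Hessian is the constant matrix H = [[-12, -6], [-6, -4]].
det(H) = 12, tr(H) = -16.
det(H) > 0 and tr(H) < 0, so H is negative definite everywhere: concave.

concave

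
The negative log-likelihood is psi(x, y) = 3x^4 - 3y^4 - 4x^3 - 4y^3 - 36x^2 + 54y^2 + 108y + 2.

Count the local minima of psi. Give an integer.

psi separates as a function of x plus a function of y, so ∇psi=0 decouples.
∂psi/∂x = 12x(x - 3)(x + 2) = 0 at x ∈ {-2, 0, 3}; ∂psi/∂y = -12(y - 3)(y + 1)(y + 3) = 0 at y ∈ {-3, -1, 3}.
The Hessian is diagonal: diag(psi_xx, psi_yy). Second derivatives: psi_xx(-2)=120, psi_xx(0)=-72, psi_xx(3)=180; psi_yy(-3)=-144, psi_yy(-1)=96, psi_yy(3)=-288.
Local minima occur where both diagonal entries positive: (-2, -1), (3, -1). Count: 2.

2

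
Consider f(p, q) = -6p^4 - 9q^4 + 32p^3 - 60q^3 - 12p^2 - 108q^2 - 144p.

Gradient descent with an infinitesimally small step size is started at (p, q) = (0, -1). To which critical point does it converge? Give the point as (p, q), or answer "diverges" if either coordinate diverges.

(2, -2)

f is separable, so gradient descent decouples: p follows -∂f/∂p, q follows -∂f/∂q.
∂f/∂p = -24(p - 3)(p - 2)(p + 1); at p=0 this is -144, so p increases.
∂f/∂q = -36q(q + 2)(q + 3); at q=-1 this is 72, so q decreases.
p converges to its nearest critical value 2 (a local min of the p-part); q converges to -2. The iterate converges to (2, -2).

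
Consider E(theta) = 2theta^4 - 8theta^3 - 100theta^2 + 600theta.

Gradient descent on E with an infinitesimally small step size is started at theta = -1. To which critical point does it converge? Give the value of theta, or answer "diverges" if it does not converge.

E'(theta) = 8(theta - 5)(theta - 3)(theta + 5), so E'(-1) = 768.
Gradient descent moves in the -E' direction, i.e. theta is decreasing.
The nearest critical point in that direction is theta = -5, where E'' = 640 > 0 (a local minimum). The iterate converges there.

-5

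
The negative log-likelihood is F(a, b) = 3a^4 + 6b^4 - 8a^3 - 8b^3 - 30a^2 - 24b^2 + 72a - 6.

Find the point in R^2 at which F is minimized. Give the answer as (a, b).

F(a,b) separates as P(a) + Q(b) − 6, so its minimum is min P + min Q − 6.
P'(a) = 12(a - 3)(a - 1)(a + 2) vanishes at a ∈ {-2, 1, 3}; Q'(b) = 24b(b - 2)(b + 1) vanishes at b ∈ {-1, 0, 2}.
Local minima of P (where P''>0): P(-2)=-152, P(3)=-27. Local minima of Q: Q(-1)=-10, Q(2)=-64.
So the global minimum of F is P(-2) + Q(2) − 6 = -152 − 64 − 6 = -222, attained at (-2, 2).

(-2, 2)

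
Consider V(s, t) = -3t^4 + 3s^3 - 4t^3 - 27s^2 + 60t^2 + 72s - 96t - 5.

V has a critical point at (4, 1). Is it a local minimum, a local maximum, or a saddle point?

local minimum

The mixed partial ∂²V/∂s∂t is 0, so the Hessian at any point is diag(V_ss, V_tt) = diag(18(s - 3), 12(-3t^2 - 2t + 10)).
At (4, 1): H = diag(18, 60).
Both eigenvalues are positive, so H is positive definite: a local minimum.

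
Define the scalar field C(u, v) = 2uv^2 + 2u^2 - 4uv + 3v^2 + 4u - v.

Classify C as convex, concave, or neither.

neither

The term 2uv^2 is cubic, so the Hessian is not constant.
∂²C/∂v² = 4u + 6, which takes both signs as u varies (negative for sufficiently negative u). A diagonal entry of the Hessian changing sign means the Hessian is neither positive- nor negative-semidefinite on all of R^2.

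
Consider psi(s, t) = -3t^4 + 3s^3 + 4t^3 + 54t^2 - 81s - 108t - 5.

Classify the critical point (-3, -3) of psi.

local maximum

The mixed partial ∂²psi/∂s∂t is 0, so the Hessian at any point is diag(psi_ss, psi_tt) = diag(18s, 12(-3t^2 + 2t + 9)).
At (-3, -3): H = diag(-54, -288).
Both eigenvalues are negative, so H is negative definite: a local maximum.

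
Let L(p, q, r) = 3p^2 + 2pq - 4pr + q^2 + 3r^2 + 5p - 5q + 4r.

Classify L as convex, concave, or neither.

convex

L is quadratic, so its Hessian is the constant matrix H = [[6, 2, -4], [2, 2, 0], [-4, 0, 6]].
Leading principal minors: 6, 8, 16.
All positive ⇒ H ≻ 0 ⇒ convex.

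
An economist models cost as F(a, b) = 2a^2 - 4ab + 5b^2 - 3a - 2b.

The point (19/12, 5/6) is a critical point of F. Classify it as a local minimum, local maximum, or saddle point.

local minimum

The Hessian of F is constant: H = [[4, -4], [-4, 10]].
det(H) = 4·10 − (-4)² = 24.
det(H) > 0 and tr(H) = 14 > 0, so H is positive definite and the point is a local minimum.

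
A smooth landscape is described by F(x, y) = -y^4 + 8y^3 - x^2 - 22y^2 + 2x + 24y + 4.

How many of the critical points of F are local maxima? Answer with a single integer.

F separates as a function of x plus a function of y, so ∇F=0 decouples.
∂F/∂x = -2(x - 1) = 0 at x ∈ {1}; ∂F/∂y = -4(y - 3)(y - 2)(y - 1) = 0 at y ∈ {1, 2, 3}.
The Hessian is diagonal: diag(F_xx, F_yy). Second derivatives: F_xx(1)=-2; F_yy(1)=-8, F_yy(2)=4, F_yy(3)=-8.
Local maxima occur where both diagonal entries negative: (1, 1), (1, 3). Count: 2.

2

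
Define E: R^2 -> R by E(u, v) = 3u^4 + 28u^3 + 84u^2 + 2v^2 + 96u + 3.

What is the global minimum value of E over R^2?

E(u,v) separates as P(u) + Q(v) + 3, so its minimum is min P + min Q + 3.
P'(u) = 12(u + 1)(u + 2)(u + 4) vanishes at u ∈ {-4, -2, -1}; Q'(v) = 4v vanishes at v ∈ {0}.
Local minima of P (where P''>0): P(-4)=-64, P(-1)=-37. Local minima of Q: Q(0)=0.
So the global minimum of E is P(-4) + Q(0) + 3 = -64 + 0 + 3 = -61, attained at (-4, 0).

-61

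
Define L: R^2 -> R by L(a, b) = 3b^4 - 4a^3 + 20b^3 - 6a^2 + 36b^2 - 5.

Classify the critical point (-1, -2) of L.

saddle point

The mixed partial ∂²L/∂a∂b is 0, so the Hessian at any point is diag(L_aa, L_bb) = diag(-12(2a + 1), 12(3b^2 + 10b + 6)).
At (-1, -2): H = diag(12, -24).
The eigenvalues have opposite signs, so H is indefinite: a saddle point.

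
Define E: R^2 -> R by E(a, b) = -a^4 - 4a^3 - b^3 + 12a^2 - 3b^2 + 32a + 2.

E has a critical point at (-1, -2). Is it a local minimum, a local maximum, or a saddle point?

local minimum

The mixed partial ∂²E/∂a∂b is 0, so the Hessian at any point is diag(E_aa, E_bb) = diag(12(-a^2 - 2a + 2), -6(b + 1)).
At (-1, -2): H = diag(36, 6).
Both eigenvalues are positive, so H is positive definite: a local minimum.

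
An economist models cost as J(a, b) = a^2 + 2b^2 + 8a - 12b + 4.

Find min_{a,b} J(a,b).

J(a,b) separates as P(a) + Q(b) + 4, so its minimum is min P + min Q + 4.
P'(a) = 2a + 8 vanishes at a ∈ {-4}; Q'(b) = 4b - 12 vanishes at b ∈ {3}.
Local minima of P (where P''>0): P(-4)=-16. Local minima of Q: Q(3)=-18.
So the global minimum of J is P(-4) + Q(3) + 4 = -16 − 18 + 4 = -30, attained at (-4, 3).

-30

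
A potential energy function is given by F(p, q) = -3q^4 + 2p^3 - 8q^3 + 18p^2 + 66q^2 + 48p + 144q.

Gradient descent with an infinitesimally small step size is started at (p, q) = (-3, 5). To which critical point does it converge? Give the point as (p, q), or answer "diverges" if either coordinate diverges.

diverges

F is separable, so gradient descent decouples: p follows -∂F/∂p, q follows -∂F/∂q.
∂F/∂p = 6(p + 2)(p + 4); at p=-3 this is -6, so p increases.
∂F/∂q = -12(q - 3)(q + 1)(q + 4); at q=5 this is -1296, so q increases.
The q-coordinate has no critical point in that direction and runs off to infinity.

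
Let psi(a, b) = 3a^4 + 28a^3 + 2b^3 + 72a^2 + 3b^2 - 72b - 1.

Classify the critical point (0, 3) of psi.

local minimum

The mixed partial ∂²psi/∂a∂b is 0, so the Hessian at any point is diag(psi_aa, psi_bb) = diag(12(3a^2 + 14a + 12), 6(2b + 1)).
At (0, 3): H = diag(144, 42).
Both eigenvalues are positive, so H is positive definite: a local minimum.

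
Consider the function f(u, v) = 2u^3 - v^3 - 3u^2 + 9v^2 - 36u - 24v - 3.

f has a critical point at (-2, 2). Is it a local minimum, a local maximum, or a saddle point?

saddle point

The mixed partial ∂²f/∂u∂v is 0, so the Hessian at any point is diag(f_uu, f_vv) = diag(6(2u - 1), 6(-v + 3)).
At (-2, 2): H = diag(-30, 6).
The eigenvalues have opposite signs, so H is indefinite: a saddle point.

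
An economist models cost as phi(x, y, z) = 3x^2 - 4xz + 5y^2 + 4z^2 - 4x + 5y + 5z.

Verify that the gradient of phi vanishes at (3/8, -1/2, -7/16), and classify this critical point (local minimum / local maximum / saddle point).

∇phi = (6x - 4z - 4, 10y + 5, -4x + 8z + 5); substituting (3/8, -1/2, -7/16) gives ∇phi = (0, 0, 0), so (3/8, -1/2, -7/16) is indeed a critical point.
The Hessian is constant: H = [[6, 0, -4], [0, 10, 0], [-4, 0, 8]].
Leading principal minors: Δ₁ = 6, Δ₂ = 60, Δ₃ = 320.
All leading minors are positive, so H is positive definite: a local minimum.

local minimum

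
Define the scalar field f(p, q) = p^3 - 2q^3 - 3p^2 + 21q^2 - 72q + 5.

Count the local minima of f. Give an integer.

1

f separates as a function of p plus a function of q, so ∇f=0 decouples.
∂f/∂p = 3p(p - 2) = 0 at p ∈ {0, 2}; ∂f/∂q = -6(q - 4)(q - 3) = 0 at q ∈ {3, 4}.
The Hessian is diagonal: diag(f_pp, f_qq). Second derivatives: f_pp(0)=-6, f_pp(2)=6; f_qq(3)=6, f_qq(4)=-6.
Local minima occur where both diagonal entries positive: (2, 3). Count: 1.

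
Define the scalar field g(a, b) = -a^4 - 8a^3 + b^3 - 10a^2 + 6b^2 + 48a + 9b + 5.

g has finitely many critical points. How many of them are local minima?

g separates as a function of a plus a function of b, so ∇g=0 decouples.
∂g/∂a = -4(a - 1)(a + 3)(a + 4) = 0 at a ∈ {-4, -3, 1}; ∂g/∂b = 3(b + 1)(b + 3) = 0 at b ∈ {-3, -1}.
The Hessian is diagonal: diag(g_aa, g_bb). Second derivatives: g_aa(-4)=-20, g_aa(-3)=16, g_aa(1)=-80; g_bb(-3)=-6, g_bb(-1)=6.
Local minima occur where both diagonal entries positive: (-3, -1). Count: 1.

1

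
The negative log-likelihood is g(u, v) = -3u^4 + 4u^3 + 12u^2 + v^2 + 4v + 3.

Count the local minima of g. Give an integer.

1

g separates as a function of u plus a function of v, so ∇g=0 decouples.
∂g/∂u = -12u(u - 2)(u + 1) = 0 at u ∈ {-1, 0, 2}; ∂g/∂v = 2(v + 2) = 0 at v ∈ {-2}.
The Hessian is diagonal: diag(g_uu, g_vv). Second derivatives: g_uu(-1)=-36, g_uu(0)=24, g_uu(2)=-72; g_vv(-2)=2.
Local minima occur where both diagonal entries positive: (0, -2). Count: 1.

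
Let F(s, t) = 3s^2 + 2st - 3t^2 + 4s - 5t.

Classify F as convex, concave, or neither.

neither

F is quadratic, so its Hessian is the constant matrix H = [[6, 2], [2, -6]].
det(H) = -40, tr(H) = 0.
det(H) < 0, so H is indefinite: neither convex nor concave.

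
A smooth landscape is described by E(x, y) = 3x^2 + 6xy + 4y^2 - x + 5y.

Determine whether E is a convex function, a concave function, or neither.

E is quadratic, so its Hessian is the constant matrix H = [[6, 6], [6, 8]].
det(H) = 12, tr(H) = 14.
det(H) > 0 and tr(H) > 0, so H is positive definite everywhere: convex.

convex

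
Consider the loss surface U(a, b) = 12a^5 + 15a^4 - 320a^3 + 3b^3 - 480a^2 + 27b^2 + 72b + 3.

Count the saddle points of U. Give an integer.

4

U separates as a function of a plus a function of b, so ∇U=0 decouples.
∂U/∂a = 60a(a - 4)(a + 1)(a + 4) = 0 at a ∈ {-4, -1, 0, 4}; ∂U/∂b = 9(b + 2)(b + 4) = 0 at b ∈ {-4, -2}.
The Hessian is diagonal: diag(U_aa, U_bb). Second derivatives: U_aa(-4)=-5760, U_aa(-1)=900, U_aa(0)=-960, U_aa(4)=9600; U_bb(-4)=-18, U_bb(-2)=18.
Saddle points occur where the two diagonal entries have opposite signs: (-4, -2), (-1, -4), (0, -2), (4, -4). Count: 4.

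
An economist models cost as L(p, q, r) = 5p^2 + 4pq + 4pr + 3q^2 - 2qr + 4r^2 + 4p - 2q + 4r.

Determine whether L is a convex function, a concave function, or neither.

convex

L is quadratic, so its Hessian is the constant matrix H = [[10, 4, 4], [4, 6, -2], [4, -2, 8]].
Leading principal minors: 10, 44, 152.
All positive ⇒ H ≻ 0 ⇒ convex.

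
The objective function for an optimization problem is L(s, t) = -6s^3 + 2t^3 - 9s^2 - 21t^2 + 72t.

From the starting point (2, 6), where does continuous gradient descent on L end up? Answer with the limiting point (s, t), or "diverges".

diverges

L is separable, so gradient descent decouples: s follows -∂L/∂s, t follows -∂L/∂t.
∂L/∂s = -18s(s + 1); at s=2 this is -108, so s increases.
∂L/∂t = 6(t - 4)(t - 3); at t=6 this is 36, so t decreases.
The s-coordinate has no critical point in that direction and runs off to infinity.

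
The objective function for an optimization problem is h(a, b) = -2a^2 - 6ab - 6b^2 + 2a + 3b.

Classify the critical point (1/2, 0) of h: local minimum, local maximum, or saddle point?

The Hessian of h is constant: H = [[-4, -6], [-6, -12]].
det(H) = (-4)·(-12) − (-6)² = 12.
det(H) > 0 and tr(H) = -16 < 0, so H is negative definite and the point is a local maximum.

local maximum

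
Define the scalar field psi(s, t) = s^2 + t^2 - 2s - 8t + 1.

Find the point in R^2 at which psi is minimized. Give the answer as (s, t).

(1, 4)

psi(s,t) separates as P(s) + Q(t) + 1, so its minimum is min P + min Q + 1.
P'(s) = 2s - 2 vanishes at s ∈ {1}; Q'(t) = 2(t - 4) vanishes at t ∈ {4}.
Local minima of P (where P''>0): P(1)=-1. Local minima of Q: Q(4)=-16.
So the global minimum of psi is P(1) + Q(4) + 1 = -1 − 16 + 1 = -16, attained at (1, 4).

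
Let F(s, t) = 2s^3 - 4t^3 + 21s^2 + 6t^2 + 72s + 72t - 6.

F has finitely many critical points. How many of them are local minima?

F separates as a function of s plus a function of t, so ∇F=0 decouples.
∂F/∂s = 6(s + 3)(s + 4) = 0 at s ∈ {-4, -3}; ∂F/∂t = -12(t - 3)(t + 2) = 0 at t ∈ {-2, 3}.
The Hessian is diagonal: diag(F_ss, F_tt). Second derivatives: F_ss(-4)=-6, F_ss(-3)=6; F_tt(-2)=60, F_tt(3)=-60.
Local minima occur where both diagonal entries positive: (-3, -2). Count: 1.

1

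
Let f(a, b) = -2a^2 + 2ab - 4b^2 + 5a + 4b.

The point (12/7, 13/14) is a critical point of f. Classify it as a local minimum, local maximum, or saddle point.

The Hessian of f is constant: H = [[-4, 2], [2, -8]].
det(H) = (-4)·(-8) − 2² = 28.
det(H) > 0 and tr(H) = -12 < 0, so H is negative definite and the point is a local maximum.

local maximum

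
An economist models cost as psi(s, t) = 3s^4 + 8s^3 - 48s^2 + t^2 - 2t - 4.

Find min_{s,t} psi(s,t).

psi(s,t) separates as P(s) + Q(t) − 4, so its minimum is min P + min Q − 4.
P'(s) = 12s(s - 2)(s + 4) vanishes at s ∈ {-4, 0, 2}; Q'(t) = 2(t - 1) vanishes at t ∈ {1}.
Local minima of P (where P''>0): P(-4)=-512, P(2)=-80. Local minima of Q: Q(1)=-1.
So the global minimum of psi is P(-4) + Q(1) − 4 = -512 − 1 − 4 = -517, attained at (-4, 1).

-517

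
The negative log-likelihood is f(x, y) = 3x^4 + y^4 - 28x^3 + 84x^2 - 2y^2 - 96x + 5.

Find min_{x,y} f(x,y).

-60

f(x,y) separates as P(x) + Q(y) + 5, so its minimum is min P + min Q + 5.
P'(x) = 12(x - 4)(x - 2)(x - 1) vanishes at x ∈ {1, 2, 4}; Q'(y) = 4y(y - 1)(y + 1) vanishes at y ∈ {-1, 0, 1}.
Local minima of P (where P''>0): P(1)=-37, P(4)=-64. Local minima of Q: Q(-1)=-1, Q(1)=-1.
So the global minimum of f is P(4) + Q(-1) + 5 = -64 − 1 + 5 = -60, attained at (4, -1).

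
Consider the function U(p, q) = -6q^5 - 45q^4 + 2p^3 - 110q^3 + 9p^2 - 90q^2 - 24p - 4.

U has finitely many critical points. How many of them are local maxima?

2

U separates as a function of p plus a function of q, so ∇U=0 decouples.
∂U/∂p = 6(p - 1)(p + 4) = 0 at p ∈ {-4, 1}; ∂U/∂q = -30q(q + 1)(q + 2)(q + 3) = 0 at q ∈ {-3, -2, -1, 0}.
The Hessian is diagonal: diag(U_pp, U_qq). Second derivatives: U_pp(-4)=-30, U_pp(1)=30; U_qq(-3)=180, U_qq(-2)=-60, U_qq(-1)=60, U_qq(0)=-180.
Local maxima occur where both diagonal entries negative: (-4, -2), (-4, 0). Count: 2.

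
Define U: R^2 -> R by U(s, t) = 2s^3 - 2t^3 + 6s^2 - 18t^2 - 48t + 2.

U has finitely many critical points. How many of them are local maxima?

U separates as a function of s plus a function of t, so ∇U=0 decouples.
∂U/∂s = 6s(s + 2) = 0 at s ∈ {-2, 0}; ∂U/∂t = -6(t + 2)(t + 4) = 0 at t ∈ {-4, -2}.
The Hessian is diagonal: diag(U_ss, U_tt). Second derivatives: U_ss(-2)=-12, U_ss(0)=12; U_tt(-4)=12, U_tt(-2)=-12.
Local maxima occur where both diagonal entries negative: (-2, -2). Count: 1.

1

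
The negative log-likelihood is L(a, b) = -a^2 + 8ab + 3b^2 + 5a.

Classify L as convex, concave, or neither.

neither

L is quadratic, so its Hessian is the constant matrix H = [[-2, 8], [8, 6]].
det(H) = -76, tr(H) = 4.
det(H) < 0, so H is indefinite: neither convex nor concave.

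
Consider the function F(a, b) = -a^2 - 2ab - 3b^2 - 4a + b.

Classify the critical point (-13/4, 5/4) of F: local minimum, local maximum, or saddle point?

local maximum

The Hessian of F is constant: H = [[-2, -2], [-2, -6]].
det(H) = (-2)·(-6) − (-2)² = 8.
det(H) > 0 and tr(H) = -8 < 0, so H is negative definite and the point is a local maximum.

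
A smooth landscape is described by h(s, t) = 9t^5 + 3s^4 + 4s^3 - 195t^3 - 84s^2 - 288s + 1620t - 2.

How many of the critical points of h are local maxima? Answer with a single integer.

h separates as a function of s plus a function of t, so ∇h=0 decouples.
∂h/∂s = 12(s - 4)(s + 2)(s + 3) = 0 at s ∈ {-3, -2, 4}; ∂h/∂t = 45(t - 3)(t - 2)(t + 2)(t + 3) = 0 at t ∈ {-3, -2, 2, 3}.
The Hessian is diagonal: diag(h_ss, h_tt). Second derivatives: h_ss(-3)=84, h_ss(-2)=-72, h_ss(4)=504; h_tt(-3)=-1350, h_tt(-2)=900, h_tt(2)=-900, h_tt(3)=1350.
Local maxima occur where both diagonal entries negative: (-2, -3), (-2, 2). Count: 2.

2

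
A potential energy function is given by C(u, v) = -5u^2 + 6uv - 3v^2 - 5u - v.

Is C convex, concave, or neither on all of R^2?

C is quadratic, so its Hessian is the constant matrix H = [[-10, 6], [6, -6]].
det(H) = 24, tr(H) = -16.
det(H) > 0 and tr(H) < 0, so H is negative definite everywhere: concave.

concave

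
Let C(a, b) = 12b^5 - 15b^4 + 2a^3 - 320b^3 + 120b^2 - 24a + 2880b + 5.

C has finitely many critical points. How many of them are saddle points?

C separates as a function of a plus a function of b, so ∇C=0 decouples.
∂C/∂a = 6(a - 2)(a + 2) = 0 at a ∈ {-2, 2}; ∂C/∂b = 60(b - 4)(b - 2)(b + 2)(b + 3) = 0 at b ∈ {-3, -2, 2, 4}.
The Hessian is diagonal: diag(C_aa, C_bb). Second derivatives: C_aa(-2)=-24, C_aa(2)=24; C_bb(-3)=-2100, C_bb(-2)=1440, C_bb(2)=-2400, C_bb(4)=5040.
Saddle points occur where the two diagonal entries have opposite signs: (-2, -2), (-2, 4), (2, -3), (2, 2). Count: 4.

4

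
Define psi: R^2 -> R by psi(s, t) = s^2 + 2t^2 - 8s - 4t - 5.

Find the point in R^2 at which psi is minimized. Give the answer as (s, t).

psi(s,t) separates as P(s) + Q(t) − 5, so its minimum is min P + min Q − 5.
P'(s) = 2s - 8 vanishes at s ∈ {4}; Q'(t) = 4(t - 1) vanishes at t ∈ {1}.
Local minima of P (where P''>0): P(4)=-16. Local minima of Q: Q(1)=-2.
So the global minimum of psi is P(4) + Q(1) − 5 = -16 − 2 − 5 = -23, attained at (4, 1).

(4, 1)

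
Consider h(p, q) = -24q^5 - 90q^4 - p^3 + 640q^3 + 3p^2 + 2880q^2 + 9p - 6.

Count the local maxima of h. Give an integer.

2

h separates as a function of p plus a function of q, so ∇h=0 decouples.
∂h/∂p = -3(p - 3)(p + 1) = 0 at p ∈ {-1, 3}; ∂h/∂q = -120q(q - 4)(q + 3)(q + 4) = 0 at q ∈ {-4, -3, 0, 4}.
The Hessian is diagonal: diag(h_pp, h_qq). Second derivatives: h_pp(-1)=12, h_pp(3)=-12; h_qq(-4)=3840, h_qq(-3)=-2520, h_qq(0)=5760, h_qq(4)=-26880.
Local maxima occur where both diagonal entries negative: (3, -3), (3, 4). Count: 2.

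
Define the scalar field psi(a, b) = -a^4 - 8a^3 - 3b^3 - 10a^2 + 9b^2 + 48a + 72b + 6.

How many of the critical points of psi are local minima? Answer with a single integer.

1

psi separates as a function of a plus a function of b, so ∇psi=0 decouples.
∂psi/∂a = -4(a - 1)(a + 3)(a + 4) = 0 at a ∈ {-4, -3, 1}; ∂psi/∂b = -9(b - 4)(b + 2) = 0 at b ∈ {-2, 4}.
The Hessian is diagonal: diag(psi_aa, psi_bb). Second derivatives: psi_aa(-4)=-20, psi_aa(-3)=16, psi_aa(1)=-80; psi_bb(-2)=54, psi_bb(4)=-54.
Local minima occur where both diagonal entries positive: (-3, -2). Count: 1.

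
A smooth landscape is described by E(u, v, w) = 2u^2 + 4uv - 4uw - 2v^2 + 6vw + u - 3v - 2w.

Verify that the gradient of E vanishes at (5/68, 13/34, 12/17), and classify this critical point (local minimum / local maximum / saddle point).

saddle point

∇E = (4u + 4v - 4w + 1, 4u - 4v + 6w - 3, -4u + 6v - 2); substituting (5/68, 13/34, 12/17) gives ∇E = (0, 0, 0), so (5/68, 13/34, 12/17) is indeed a critical point.
The Hessian is constant: H = [[4, 4, -4], [4, -4, 6], [-4, 6, 0]].
Leading principal minors: Δ₁ = 4, Δ₂ = -32, Δ₃ = -272.
The minors fit neither the all-positive nor the alternating-sign pattern, so H is indefinite: a saddle point.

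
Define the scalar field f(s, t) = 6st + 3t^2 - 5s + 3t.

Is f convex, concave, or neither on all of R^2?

f is quadratic, so its Hessian is the constant matrix H = [[0, 6], [6, 6]].
det(H) = -36, tr(H) = 6.
det(H) < 0, so H is indefinite: neither convex nor concave.

neither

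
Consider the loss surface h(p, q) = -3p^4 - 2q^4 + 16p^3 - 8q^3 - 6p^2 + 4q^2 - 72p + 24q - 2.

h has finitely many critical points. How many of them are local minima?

h separates as a function of p plus a function of q, so ∇h=0 decouples.
∂h/∂p = -12(p - 3)(p - 2)(p + 1) = 0 at p ∈ {-1, 2, 3}; ∂h/∂q = -8(q - 1)(q + 1)(q + 3) = 0 at q ∈ {-3, -1, 1}.
The Hessian is diagonal: diag(h_pp, h_qq). Second derivatives: h_pp(-1)=-144, h_pp(2)=36, h_pp(3)=-48; h_qq(-3)=-64, h_qq(-1)=32, h_qq(1)=-64.
Local minima occur where both diagonal entries positive: (2, -1). Count: 1.

1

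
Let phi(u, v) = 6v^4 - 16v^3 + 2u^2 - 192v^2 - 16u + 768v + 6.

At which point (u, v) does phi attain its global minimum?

(4, -4)

phi(u,v) separates as P(u) + Q(v) + 6, so its minimum is min P + min Q + 6.
P'(u) = 4u - 16 vanishes at u ∈ {4}; Q'(v) = 24(v - 4)(v - 2)(v + 4) vanishes at v ∈ {-4, 2, 4}.
Local minima of P (where P''>0): P(4)=-32. Local minima of Q: Q(-4)=-3584, Q(4)=512.
So the global minimum of phi is P(4) + Q(-4) + 6 = -32 − 3584 + 6 = -3610, attained at (4, -4).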